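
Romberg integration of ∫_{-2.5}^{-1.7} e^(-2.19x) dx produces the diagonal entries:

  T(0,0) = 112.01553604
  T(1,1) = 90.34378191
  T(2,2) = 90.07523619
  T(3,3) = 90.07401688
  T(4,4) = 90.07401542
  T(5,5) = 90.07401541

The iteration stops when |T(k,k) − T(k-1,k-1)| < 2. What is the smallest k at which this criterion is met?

|T(1,1) − T(0,0)| = 21.67175413 ≥ 2
|T(2,2) − T(1,1)| = 0.26854572 < 2

k = 2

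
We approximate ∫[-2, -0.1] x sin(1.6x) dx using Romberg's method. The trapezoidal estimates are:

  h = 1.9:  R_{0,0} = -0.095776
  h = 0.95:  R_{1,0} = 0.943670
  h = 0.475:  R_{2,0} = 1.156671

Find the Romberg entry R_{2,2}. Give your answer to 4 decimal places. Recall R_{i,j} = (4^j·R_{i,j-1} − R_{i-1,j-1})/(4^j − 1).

Richardson extrapolation on the trapezoidal column (denominator 4−1=3):
R_{1,1} = (4·0.943670 − (-0.095776)) / 3 = 1.290152
R_{2,1} = (4·1.156671 − 0.943670) / 3 = 1.227671
R_{2,2} = 1.227671 + (1.227671 − 1.290152)/15 = 1.223506

1.2235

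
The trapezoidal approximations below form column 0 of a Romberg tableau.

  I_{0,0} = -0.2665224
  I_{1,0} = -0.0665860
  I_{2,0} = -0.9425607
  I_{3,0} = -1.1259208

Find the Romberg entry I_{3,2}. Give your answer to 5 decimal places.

I_{2,1} = -0.9425607 + (-0.9425607 − (-0.0665860))/3 = -1.2345523
I_{3,1} = -1.1259208 + (-1.1259208 − (-0.9425607))/3 = -1.1870408
I_{3,2} = -1.1870408 + (-1.1870408 − (-1.2345523))/15 = -1.1838734
(Column j=1 coincides with Simpson's rule on the same nodes.)

-1.18387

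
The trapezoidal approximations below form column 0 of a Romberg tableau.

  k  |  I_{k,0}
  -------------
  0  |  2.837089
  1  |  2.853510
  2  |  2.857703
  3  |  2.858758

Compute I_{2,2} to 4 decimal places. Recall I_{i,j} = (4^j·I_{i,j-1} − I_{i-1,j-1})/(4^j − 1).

2.8591

Richardson extrapolation on the trapezoidal column (denominator 4−1=3):
I_{1,1} = 2.853510 + (2.853510 − 2.837089)/3 = 2.858984
I_{2,1} = 2.857703 + (2.857703 − 2.853510)/3 = 2.859101
I_{2,2} = 2.859101 + (2.859101 − 2.858984)/15 = 2.859109
(Column j=1 coincides with Simpson's rule on the same nodes.)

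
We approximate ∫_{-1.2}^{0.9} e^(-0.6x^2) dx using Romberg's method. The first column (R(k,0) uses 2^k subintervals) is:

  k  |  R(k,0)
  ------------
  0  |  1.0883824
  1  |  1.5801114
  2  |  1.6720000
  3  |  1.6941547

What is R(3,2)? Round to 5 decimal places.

R(2,1) = (4·1.6720000 − 1.5801114) / 3 = 1.7026295
R(3,1) = 1.6941547 + (1.6941547 − 1.6720000)/3 = 1.7015396
R(3,2) = (16·1.7015396 − 1.7026295) / 15 = 1.7014669

1.70147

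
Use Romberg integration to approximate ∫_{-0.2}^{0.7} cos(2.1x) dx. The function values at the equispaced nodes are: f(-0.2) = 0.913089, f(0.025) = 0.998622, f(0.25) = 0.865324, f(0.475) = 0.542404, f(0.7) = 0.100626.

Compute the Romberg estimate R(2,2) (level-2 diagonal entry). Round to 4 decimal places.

0.6679

R(0,0) (trapezoid, 1 panel, h=0.9000): 0.456172
R(1,0) (trapezoid, 2 panels, h=0.4500): 0.617482
R(2,0) (trapezoid, 4 panels, h=0.2250): 0.655472
R(1,1) = 0.617482 + (0.617482 − 0.456172)/3 = 0.671252
R(2,1) = 0.655472 + (0.655472 − 0.617482)/3 = 0.668135
R(2,2) = 0.668135 + (0.668135 − 0.671252)/15 = 0.667927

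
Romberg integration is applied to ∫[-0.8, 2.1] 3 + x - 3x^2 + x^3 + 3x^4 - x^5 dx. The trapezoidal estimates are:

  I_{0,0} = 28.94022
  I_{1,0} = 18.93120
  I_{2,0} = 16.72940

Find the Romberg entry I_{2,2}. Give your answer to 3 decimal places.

Richardson extrapolation on the trapezoidal column (denominator 4−1=3):
I_{1,1} = 18.93120 + (18.93120 − 28.94022)/3 = 15.59486
I_{2,1} = (4·16.72940 − 18.93120) / 3 = 15.99547
I_{2,2} = (16·15.99547 − 15.59486) / 15 = 16.02218

16.022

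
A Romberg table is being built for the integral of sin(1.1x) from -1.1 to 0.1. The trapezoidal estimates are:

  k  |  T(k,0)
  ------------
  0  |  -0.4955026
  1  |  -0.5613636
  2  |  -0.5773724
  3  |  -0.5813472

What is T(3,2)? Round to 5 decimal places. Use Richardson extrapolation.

-0.58267

Richardson extrapolation on the trapezoidal column (denominator 4−1=3):
T(2,1) = (4·(-0.5773724) − (-0.5613636)) / 3 = -0.5827087
T(3,1) = (4·(-0.5813472) − (-0.5773724)) / 3 = -0.5826721
T(3,2) = (16·(-0.5826721) − (-0.5827087)) / 15 = -0.5826697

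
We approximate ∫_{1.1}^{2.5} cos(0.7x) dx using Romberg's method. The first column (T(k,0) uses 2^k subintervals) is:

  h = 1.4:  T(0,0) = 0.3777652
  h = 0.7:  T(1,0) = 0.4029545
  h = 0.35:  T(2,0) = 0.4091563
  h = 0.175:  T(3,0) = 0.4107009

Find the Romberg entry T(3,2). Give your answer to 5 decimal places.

0.41122

Richardson extrapolation on the trapezoidal column (denominator 4−1=3):
T(2,1) = 0.4091563 + (0.4091563 − 0.4029545)/3 = 0.4112236
T(3,1) = (4·0.4107009 − 0.4091563) / 3 = 0.4112158
T(3,2) = (16·0.4112158 − 0.4112236) / 15 = 0.4112153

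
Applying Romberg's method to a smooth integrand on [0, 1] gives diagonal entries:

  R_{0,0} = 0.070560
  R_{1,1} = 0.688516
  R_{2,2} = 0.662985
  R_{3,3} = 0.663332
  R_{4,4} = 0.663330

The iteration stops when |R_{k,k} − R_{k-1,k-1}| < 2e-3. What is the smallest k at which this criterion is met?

|R_{1,1} − R_{0,0}| = 0.617956 ≥ 2e-3
|R_{2,2} − R_{1,1}| = 0.025531 ≥ 2e-3
|R_{3,3} − R_{2,2}| = 0.000347 < 2e-3

k = 3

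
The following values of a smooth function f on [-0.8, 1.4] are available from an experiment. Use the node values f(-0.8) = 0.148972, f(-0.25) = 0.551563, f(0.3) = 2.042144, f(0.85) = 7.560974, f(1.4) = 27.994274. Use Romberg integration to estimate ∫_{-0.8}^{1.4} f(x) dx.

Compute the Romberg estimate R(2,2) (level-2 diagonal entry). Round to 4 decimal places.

11.7605

R(0,0) (trapezoid, 1 panel, h=2.2000): 30.957571
R(1,0) (trapezoid, 2 panels, h=1.1000): 17.725144
R(2,0) (trapezoid, 4 panels, h=0.5500): 13.324467
R(1,1) = 17.725144 + (17.725144 − 30.957571)/3 = 13.314335
R(2,1) = 13.324467 + (13.324467 − 17.725144)/3 = 11.857575
R(2,2) = 11.857575 + (11.857575 − 13.314335)/15 = 11.760458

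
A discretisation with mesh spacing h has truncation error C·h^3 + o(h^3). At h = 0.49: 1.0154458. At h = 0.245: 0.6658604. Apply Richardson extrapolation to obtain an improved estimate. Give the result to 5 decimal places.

0.61592

The leading error scales as h^3; refining by a factor of 2 reduces it by 2^3 = 8.
Extrapolated value = (8·A(h/2) − A(h)) / (8 − 1)
= (8·0.6658604 − 1.0154458) / 7
= 4.3114374 / 7 = 0.6159196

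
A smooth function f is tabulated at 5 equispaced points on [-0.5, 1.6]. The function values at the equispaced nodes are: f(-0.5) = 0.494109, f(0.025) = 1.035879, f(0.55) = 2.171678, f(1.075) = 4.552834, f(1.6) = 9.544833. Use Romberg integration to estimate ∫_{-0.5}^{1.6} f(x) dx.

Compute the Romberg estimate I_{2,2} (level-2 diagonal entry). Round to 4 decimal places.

I_{0,0} (trapezoid, 1 panel, h=2.1000): 10.540889
I_{1,0} (trapezoid, 2 panels, h=1.0500): 7.550706
I_{2,0} (trapezoid, 4 panels, h=0.5250): 6.709428
I_{1,1} = 7.550706 + (7.550706 − 10.540889)/3 = 6.553978
I_{2,1} = 6.709428 + (6.709428 − 7.550706)/3 = 6.429002
I_{2,2} = 6.429002 + (6.429002 − 6.553978)/15 = 6.420670

6.4207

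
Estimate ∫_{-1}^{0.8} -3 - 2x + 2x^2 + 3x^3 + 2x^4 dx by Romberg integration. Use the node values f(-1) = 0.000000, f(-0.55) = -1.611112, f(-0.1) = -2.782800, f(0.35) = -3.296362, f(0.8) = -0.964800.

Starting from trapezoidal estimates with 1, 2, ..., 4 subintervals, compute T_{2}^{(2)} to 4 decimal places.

T_{0}^{(0)} (trapezoid, 1 panel, h=1.8000): -0.868320
T_{1}^{(0)} (trapezoid, 2 panels, h=0.9000): -2.938680
T_{2}^{(0)} (trapezoid, 4 panels, h=0.4500): -3.677703
T_{1}^{(1)} = -2.938680 + (-2.938680 − (-0.868320))/3 = -3.628800
T_{2}^{(1)} = -3.677703 + (-3.677703 − (-2.938680))/3 = -3.924044
T_{2}^{(2)} = -3.924044 + (-3.924044 − (-3.628800))/15 = -3.943727

-3.9437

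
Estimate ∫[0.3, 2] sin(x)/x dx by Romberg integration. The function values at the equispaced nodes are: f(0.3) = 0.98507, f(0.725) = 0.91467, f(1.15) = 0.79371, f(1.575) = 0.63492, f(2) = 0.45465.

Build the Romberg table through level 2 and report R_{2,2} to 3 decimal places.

1.307

R_{0,0} (trapezoid, 1 panel, h=1.7000): 1.22376
R_{1,0} (trapezoid, 2 panels, h=0.8500): 1.28653
R_{2,0} (trapezoid, 4 panels, h=0.4250): 1.30184
R_{1,1} = 1.28653 + (1.28653 − 1.22376)/3 = 1.30745
R_{2,1} = 1.30184 + (1.30184 − 1.28653)/3 = 1.30694
R_{2,2} = 1.30694 + (1.30694 − 1.30745)/15 = 1.30691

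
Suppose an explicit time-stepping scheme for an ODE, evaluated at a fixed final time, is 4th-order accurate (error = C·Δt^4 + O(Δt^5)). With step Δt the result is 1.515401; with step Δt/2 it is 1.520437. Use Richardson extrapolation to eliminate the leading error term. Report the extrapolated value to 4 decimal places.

1.5208

Extrapolated value = (16·A(Δt/2) − A(Δt)) / (16 − 1)
= (16·1.520437 − 1.515401) / 15
= 22.811591 / 15 = 1.520773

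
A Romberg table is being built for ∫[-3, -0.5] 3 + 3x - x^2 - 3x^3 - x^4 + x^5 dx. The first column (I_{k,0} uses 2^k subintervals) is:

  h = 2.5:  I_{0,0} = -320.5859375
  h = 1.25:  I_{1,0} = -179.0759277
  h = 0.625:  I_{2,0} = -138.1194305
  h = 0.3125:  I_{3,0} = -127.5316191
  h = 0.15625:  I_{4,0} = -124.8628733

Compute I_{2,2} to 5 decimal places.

-123.97135

Richardson extrapolation on the trapezoidal column (denominator 4−1=3):
I_{1,1} = (4·(-179.0759277) − (-320.5859375)) / 3 = -131.9059244
I_{2,1} = -138.1194305 + (-138.1194305 − (-179.0759277))/3 = -124.4672648
I_{2,2} = -124.4672648 + (-124.4672648 − (-131.9059244))/15 = -123.9713542
(Column j=1 coincides with Simpson's rule on the same nodes.)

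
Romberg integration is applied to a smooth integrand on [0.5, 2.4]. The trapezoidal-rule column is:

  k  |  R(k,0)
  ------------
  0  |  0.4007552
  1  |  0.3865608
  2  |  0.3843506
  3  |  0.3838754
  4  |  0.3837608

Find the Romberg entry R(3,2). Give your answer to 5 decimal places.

Richardson extrapolation on the trapezoidal column (denominator 4−1=3):
R(2,1) = (4·0.3843506 − 0.3865608) / 3 = 0.3836139
R(3,1) = (4·0.3838754 − 0.3843506) / 3 = 0.3837170
R(3,2) = 0.3837170 + (0.3837170 − 0.3836139)/15 = 0.3837239

0.38372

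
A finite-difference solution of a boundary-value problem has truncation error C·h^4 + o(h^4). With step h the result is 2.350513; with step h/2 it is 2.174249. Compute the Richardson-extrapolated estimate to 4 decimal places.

Extrapolated value = (16·A(h/2) − A(h)) / (16 − 1)
= (16·2.174249 − 2.350513) / 15
= 32.437471 / 15 = 2.162498

2.1625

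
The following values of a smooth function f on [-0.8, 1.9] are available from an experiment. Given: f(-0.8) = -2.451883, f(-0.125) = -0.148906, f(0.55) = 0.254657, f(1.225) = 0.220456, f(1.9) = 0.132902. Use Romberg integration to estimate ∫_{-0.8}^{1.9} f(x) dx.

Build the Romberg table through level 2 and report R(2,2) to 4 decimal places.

-0.3266

R(0,0) (trapezoid, 1 panel, h=2.7000): -3.130624
R(1,0) (trapezoid, 2 panels, h=1.3500): -1.221525
R(2,0) (trapezoid, 4 panels, h=0.6750): -0.562466
R(1,1) = -1.221525 + (-1.221525 − (-3.130624))/3 = -0.585159
R(2,1) = -0.562466 + (-0.562466 − (-1.221525))/3 = -0.342780
R(2,2) = -0.342780 + (-0.342780 − (-0.585159))/15 = -0.326621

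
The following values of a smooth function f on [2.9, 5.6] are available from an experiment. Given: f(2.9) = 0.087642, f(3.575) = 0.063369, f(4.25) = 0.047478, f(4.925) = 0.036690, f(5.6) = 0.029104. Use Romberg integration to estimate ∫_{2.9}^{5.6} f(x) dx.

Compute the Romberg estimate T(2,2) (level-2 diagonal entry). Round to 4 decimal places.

0.1377

T(0,0) (trapezoid, 1 panel, h=2.7000): 0.157607
T(1,0) (trapezoid, 2 panels, h=1.3500): 0.142899
T(2,0) (trapezoid, 4 panels, h=0.6750): 0.138989
T(1,1) = 0.142899 + (0.142899 − 0.157607)/3 = 0.137996
T(2,1) = 0.138989 + (0.138989 − 0.142899)/3 = 0.137686
T(2,2) = 0.137686 + (0.137686 − 0.137996)/15 = 0.137665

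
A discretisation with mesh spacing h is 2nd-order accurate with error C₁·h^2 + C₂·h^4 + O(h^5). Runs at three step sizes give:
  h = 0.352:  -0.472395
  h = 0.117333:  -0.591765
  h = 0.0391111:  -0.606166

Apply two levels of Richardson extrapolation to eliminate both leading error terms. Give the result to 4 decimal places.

-0.6080

First eliminate the h^2 term (factor 3^2 = 9):
  B₁ = (9·(-0.591765) − (-0.472395))/8 = -0.606686
  B₂ = (9·(-0.606166) − (-0.591765))/8 = -0.607966
Then eliminate the h^4 term (factor 3^4 = 81):
  (81·(-0.607966) − (-0.606686))/80 = -0.607982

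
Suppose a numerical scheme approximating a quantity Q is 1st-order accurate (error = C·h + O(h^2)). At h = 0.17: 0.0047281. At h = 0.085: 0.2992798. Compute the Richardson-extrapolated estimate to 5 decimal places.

The leading error scales as h; refining by a factor of 2 reduces it by 2^1 = 2.
Extrapolated value = (2·A(h/2) − A(h)) / (2 − 1)
= (2·0.2992798 − 0.0047281) / 1
= 0.5938315 / 1 = 0.5938315

0.59383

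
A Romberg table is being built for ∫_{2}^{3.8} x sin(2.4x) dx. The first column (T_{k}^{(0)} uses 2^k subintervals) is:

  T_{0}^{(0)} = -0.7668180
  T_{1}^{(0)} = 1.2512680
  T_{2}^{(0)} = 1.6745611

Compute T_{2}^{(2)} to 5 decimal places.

Richardson extrapolation on the trapezoidal column (denominator 4−1=3):
T_{1}^{(1)} = 1.2512680 + (1.2512680 − (-0.7668180))/3 = 1.9239633
T_{2}^{(1)} = 1.6745611 + (1.6745611 − 1.2512680)/3 = 1.8156588
T_{2}^{(2)} = (16·1.8156588 − 1.9239633) / 15 = 1.8084385

1.80844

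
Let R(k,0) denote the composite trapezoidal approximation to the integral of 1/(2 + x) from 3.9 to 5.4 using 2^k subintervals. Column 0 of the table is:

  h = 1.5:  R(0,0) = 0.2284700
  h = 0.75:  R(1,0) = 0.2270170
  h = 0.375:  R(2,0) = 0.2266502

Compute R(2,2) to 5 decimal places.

0.22653

Richardson extrapolation on the trapezoidal column (denominator 4−1=3):
R(1,1) = 0.2270170 + (0.2270170 − 0.2284700)/3 = 0.2265327
R(2,1) = 0.2266502 + (0.2266502 − 0.2270170)/3 = 0.2265279
R(2,2) = 0.2265279 + (0.2265279 − 0.2265327)/15 = 0.2265276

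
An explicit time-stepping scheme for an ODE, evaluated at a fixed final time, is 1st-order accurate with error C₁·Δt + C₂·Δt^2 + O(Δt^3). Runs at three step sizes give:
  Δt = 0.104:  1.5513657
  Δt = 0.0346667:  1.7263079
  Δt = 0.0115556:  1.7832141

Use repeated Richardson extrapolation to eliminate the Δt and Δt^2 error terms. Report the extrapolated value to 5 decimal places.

1.81140

First eliminate the Δt term (factor 3^1 = 3):
  B₁ = (3·1.7263079 − 1.5513657)/2 = 1.8137790
  B₂ = (3·1.7832141 − 1.7263079)/2 = 1.8116672
Then eliminate the Δt^2 term (factor 3^2 = 9):
  (9·1.8116672 − 1.8137790)/8 = 1.8114032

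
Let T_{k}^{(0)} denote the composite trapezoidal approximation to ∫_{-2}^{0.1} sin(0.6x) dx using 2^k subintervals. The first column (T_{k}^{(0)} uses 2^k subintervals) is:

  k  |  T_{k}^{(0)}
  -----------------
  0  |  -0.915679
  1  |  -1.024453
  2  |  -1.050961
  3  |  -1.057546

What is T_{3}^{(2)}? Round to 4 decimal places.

Richardson extrapolation on the trapezoidal column (denominator 4−1=3):
T_{2}^{(1)} = -1.050961 + (-1.050961 − (-1.024453))/3 = -1.059797
T_{3}^{(1)} = -1.057546 + (-1.057546 − (-1.050961))/3 = -1.059741
T_{3}^{(2)} = -1.059741 + (-1.059741 − (-1.059797))/15 = -1.059737

-1.0597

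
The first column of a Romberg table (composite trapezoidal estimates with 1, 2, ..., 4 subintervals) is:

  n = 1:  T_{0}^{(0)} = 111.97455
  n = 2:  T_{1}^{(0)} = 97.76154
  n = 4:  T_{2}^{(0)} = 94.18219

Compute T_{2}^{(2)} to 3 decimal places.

92.987

T_{1}^{(1)} = (4·97.76154 − 111.97455) / 3 = 93.02387
T_{2}^{(1)} = (4·94.18219 − 97.76154) / 3 = 92.98907
T_{2}^{(2)} = (16·92.98907 − 93.02387) / 15 = 92.98675
(Column j=1 coincides with Simpson's rule on the same nodes.)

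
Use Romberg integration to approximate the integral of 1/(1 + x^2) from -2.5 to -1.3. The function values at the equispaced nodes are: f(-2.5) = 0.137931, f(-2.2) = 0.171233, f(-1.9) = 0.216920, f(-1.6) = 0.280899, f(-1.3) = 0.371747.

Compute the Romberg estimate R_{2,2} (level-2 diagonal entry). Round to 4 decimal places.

0.2752

R_{0,0} (trapezoid, 1 panel, h=1.2000): 0.305807
R_{1,0} (trapezoid, 2 panels, h=0.6000): 0.283055
R_{2,0} (trapezoid, 4 panels, h=0.3000): 0.277167
R_{1,1} = 0.283055 + (0.283055 − 0.305807)/3 = 0.275471
R_{2,1} = 0.277167 + (0.277167 − 0.283055)/3 = 0.275204
R_{2,2} = 0.275204 + (0.275204 − 0.275471)/15 = 0.275186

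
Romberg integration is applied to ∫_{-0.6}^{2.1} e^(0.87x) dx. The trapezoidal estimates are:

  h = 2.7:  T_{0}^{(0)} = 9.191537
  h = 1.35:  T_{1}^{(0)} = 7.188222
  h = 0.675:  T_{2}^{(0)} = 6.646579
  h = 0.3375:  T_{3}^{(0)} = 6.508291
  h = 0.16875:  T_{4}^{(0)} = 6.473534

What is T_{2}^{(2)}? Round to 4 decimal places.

Richardson extrapolation on the trapezoidal column (denominator 4−1=3):
T_{1}^{(1)} = (4·7.188222 − 9.191537) / 3 = 6.520450
T_{2}^{(1)} = 6.646579 + (6.646579 − 7.188222)/3 = 6.466031
T_{2}^{(2)} = (16·6.466031 − 6.520450) / 15 = 6.462403
(Column j=1 coincides with Simpson's rule on the same nodes.)

6.4624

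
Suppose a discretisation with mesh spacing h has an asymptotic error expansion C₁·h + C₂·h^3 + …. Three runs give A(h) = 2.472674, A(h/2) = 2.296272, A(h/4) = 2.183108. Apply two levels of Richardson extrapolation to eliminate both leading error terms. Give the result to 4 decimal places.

2.0628

First eliminate the h term (factor 2^1 = 2):
  B₁ = (2·2.296272 − 2.472674)/1 = 2.119870
  B₂ = (2·2.183108 − 2.296272)/1 = 2.069944
Then eliminate the h^3 term (factor 2^3 = 8):
  (8·2.069944 − 2.119870)/7 = 2.062812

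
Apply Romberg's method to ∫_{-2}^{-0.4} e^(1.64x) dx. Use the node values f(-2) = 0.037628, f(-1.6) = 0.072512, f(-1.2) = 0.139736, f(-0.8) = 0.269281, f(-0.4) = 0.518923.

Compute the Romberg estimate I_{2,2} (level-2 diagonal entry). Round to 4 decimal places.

0.2935

I_{0,0} (trapezoid, 1 panel, h=1.6000): 0.445241
I_{1,0} (trapezoid, 2 panels, h=0.8000): 0.334409
I_{2,0} (trapezoid, 4 panels, h=0.4000): 0.303922
I_{1,1} = 0.334409 + (0.334409 − 0.445241)/3 = 0.297465
I_{2,1} = 0.303922 + (0.303922 − 0.334409)/3 = 0.293760
I_{2,2} = 0.293760 + (0.293760 − 0.297465)/15 = 0.293513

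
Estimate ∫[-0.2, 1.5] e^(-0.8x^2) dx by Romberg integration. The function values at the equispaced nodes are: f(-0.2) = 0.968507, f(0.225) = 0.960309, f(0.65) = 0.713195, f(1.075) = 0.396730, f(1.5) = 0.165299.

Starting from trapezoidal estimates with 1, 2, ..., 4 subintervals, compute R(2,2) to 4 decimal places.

1.1318

R(0,0) (trapezoid, 1 panel, h=1.7000): 0.963735
R(1,0) (trapezoid, 2 panels, h=0.8500): 1.088083
R(2,0) (trapezoid, 4 panels, h=0.4250): 1.120783
R(1,1) = 1.088083 + (1.088083 − 0.963735)/3 = 1.129532
R(2,1) = 1.120783 + (1.120783 − 1.088083)/3 = 1.131683
R(2,2) = 1.131683 + (1.131683 − 1.129532)/15 = 1.131826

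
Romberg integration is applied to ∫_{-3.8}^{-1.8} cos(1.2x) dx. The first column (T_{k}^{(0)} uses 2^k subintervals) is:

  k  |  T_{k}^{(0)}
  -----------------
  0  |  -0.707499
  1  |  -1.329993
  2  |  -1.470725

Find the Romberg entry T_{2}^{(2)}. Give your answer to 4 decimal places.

Richardson extrapolation on the trapezoidal column (denominator 4−1=3):
T_{1}^{(1)} = -1.329993 + (-1.329993 − (-0.707499))/3 = -1.537491
T_{2}^{(1)} = (4·(-1.470725) − (-1.329993)) / 3 = -1.517636
T_{2}^{(2)} = -1.517636 + (-1.517636 − (-1.537491))/15 = -1.516312

-1.5163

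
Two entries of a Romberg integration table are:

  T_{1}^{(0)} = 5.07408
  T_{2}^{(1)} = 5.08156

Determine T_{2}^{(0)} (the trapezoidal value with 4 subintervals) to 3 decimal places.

5.080

From T_{2}^{(1)} = (4·T_{2}^{(0)} − T_{1}^{(0)})/3, solve for T_{2}^{(0)}:
4·T_{2}^{(0)} = 3·5.08156 + 5.07408 = 20.31876
T_{2}^{(0)} = 5.07969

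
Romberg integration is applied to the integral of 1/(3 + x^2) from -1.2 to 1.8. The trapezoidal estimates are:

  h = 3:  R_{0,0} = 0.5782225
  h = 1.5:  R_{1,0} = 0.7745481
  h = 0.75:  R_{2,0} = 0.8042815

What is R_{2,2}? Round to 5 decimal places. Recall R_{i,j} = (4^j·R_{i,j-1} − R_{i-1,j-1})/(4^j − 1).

Richardson extrapolation on the trapezoidal column (denominator 4−1=3):
R_{1,1} = 0.7745481 + (0.7745481 − 0.5782225)/3 = 0.8399900
R_{2,1} = (4·0.8042815 − 0.7745481) / 3 = 0.8141926
R_{2,2} = (16·0.8141926 − 0.8399900) / 15 = 0.8124728

0.81247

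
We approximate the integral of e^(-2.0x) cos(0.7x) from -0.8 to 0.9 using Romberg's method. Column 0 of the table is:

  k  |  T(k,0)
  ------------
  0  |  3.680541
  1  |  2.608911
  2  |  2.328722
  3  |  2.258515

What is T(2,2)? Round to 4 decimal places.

2.2342

Richardson extrapolation on the trapezoidal column (denominator 4−1=3):
T(1,1) = (4·2.608911 − 3.680541) / 3 = 2.251701
T(2,1) = 2.328722 + (2.328722 − 2.608911)/3 = 2.235326
T(2,2) = 2.235326 + (2.235326 − 2.251701)/15 = 2.234234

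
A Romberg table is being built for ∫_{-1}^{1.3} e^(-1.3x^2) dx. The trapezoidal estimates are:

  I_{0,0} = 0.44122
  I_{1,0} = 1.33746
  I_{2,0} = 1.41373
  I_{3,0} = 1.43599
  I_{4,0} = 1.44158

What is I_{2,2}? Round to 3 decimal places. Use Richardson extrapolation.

I_{1,1} = 1.33746 + (1.33746 − 0.44122)/3 = 1.63621
I_{2,1} = 1.41373 + (1.41373 − 1.33746)/3 = 1.43915
I_{2,2} = (16·1.43915 − 1.63621) / 15 = 1.42601

1.426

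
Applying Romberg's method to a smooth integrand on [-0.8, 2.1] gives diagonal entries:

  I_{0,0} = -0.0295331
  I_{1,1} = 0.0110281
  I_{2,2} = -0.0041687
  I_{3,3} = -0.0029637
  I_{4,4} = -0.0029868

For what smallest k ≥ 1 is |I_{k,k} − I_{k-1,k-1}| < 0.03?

|I_{1,1} − I_{0,0}| = 0.0405612 ≥ 0.03
|I_{2,2} − I_{1,1}| = 0.0151968 < 0.03

k = 2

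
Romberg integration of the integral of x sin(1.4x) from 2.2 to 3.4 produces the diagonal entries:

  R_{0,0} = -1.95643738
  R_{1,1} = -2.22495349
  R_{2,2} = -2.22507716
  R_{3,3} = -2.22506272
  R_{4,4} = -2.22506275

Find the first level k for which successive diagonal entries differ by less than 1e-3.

|R_{1,1} − R_{0,0}| = 0.26851611 ≥ 1e-3
|R_{2,2} − R_{1,1}| = 0.00012367 < 1e-3

k = 2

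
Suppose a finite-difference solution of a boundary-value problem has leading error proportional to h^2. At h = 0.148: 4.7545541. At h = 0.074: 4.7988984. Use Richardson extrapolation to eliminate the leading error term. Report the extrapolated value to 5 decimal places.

Extrapolated value = (4·A(h/2) − A(h)) / (4 − 1)
= (4·4.7988984 − 4.7545541) / 3
= 14.4410395 / 3 = 4.8136798

4.81368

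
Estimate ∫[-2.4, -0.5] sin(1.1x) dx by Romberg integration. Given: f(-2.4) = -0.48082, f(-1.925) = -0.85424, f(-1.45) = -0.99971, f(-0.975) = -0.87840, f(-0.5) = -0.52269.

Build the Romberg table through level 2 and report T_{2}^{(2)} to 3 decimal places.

-1.572

T_{0}^{(0)} (trapezoid, 1 panel, h=1.9000): -0.95333
T_{1}^{(0)} (trapezoid, 2 panels, h=0.9500): -1.42639
T_{2}^{(0)} (trapezoid, 4 panels, h=0.4750): -1.53620
T_{1}^{(1)} = -1.42639 + (-1.42639 − (-0.95333))/3 = -1.58408
T_{2}^{(1)} = -1.53620 + (-1.53620 − (-1.42639))/3 = -1.57280
T_{2}^{(2)} = -1.57280 + (-1.57280 − (-1.58408))/15 = -1.57205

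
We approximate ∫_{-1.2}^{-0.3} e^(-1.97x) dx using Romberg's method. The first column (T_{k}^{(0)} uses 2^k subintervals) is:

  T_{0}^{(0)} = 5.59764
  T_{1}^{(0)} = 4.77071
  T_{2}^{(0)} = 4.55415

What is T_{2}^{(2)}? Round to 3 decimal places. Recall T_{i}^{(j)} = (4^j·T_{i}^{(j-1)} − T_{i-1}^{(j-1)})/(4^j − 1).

4.481

T_{1}^{(1)} = 4.77071 + (4.77071 − 5.59764)/3 = 4.49507
T_{2}^{(1)} = 4.55415 + (4.55415 − 4.77071)/3 = 4.48196
T_{2}^{(2)} = 4.48196 + (4.48196 − 4.49507)/15 = 4.48109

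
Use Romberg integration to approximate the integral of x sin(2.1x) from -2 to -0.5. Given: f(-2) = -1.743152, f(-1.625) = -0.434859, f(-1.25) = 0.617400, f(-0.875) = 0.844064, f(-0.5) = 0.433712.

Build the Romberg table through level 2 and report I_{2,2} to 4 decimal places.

0.1890

I_{0,0} (trapezoid, 1 panel, h=1.5000): -0.982080
I_{1,0} (trapezoid, 2 panels, h=0.7500): -0.027990
I_{2,0} (trapezoid, 4 panels, h=0.3750): 0.139457
I_{1,1} = -0.027990 + (-0.027990 − (-0.982080))/3 = 0.290040
I_{2,1} = 0.139457 + (0.139457 − (-0.027990))/3 = 0.195273
I_{2,2} = 0.195273 + (0.195273 − 0.290040)/15 = 0.188955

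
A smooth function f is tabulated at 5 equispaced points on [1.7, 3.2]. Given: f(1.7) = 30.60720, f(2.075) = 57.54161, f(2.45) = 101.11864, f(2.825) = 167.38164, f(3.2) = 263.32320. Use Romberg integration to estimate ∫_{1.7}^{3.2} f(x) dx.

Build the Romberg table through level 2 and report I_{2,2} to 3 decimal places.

174.475

I_{0,0} (trapezoid, 1 panel, h=1.5000): 220.44780
I_{1,0} (trapezoid, 2 panels, h=0.7500): 186.06288
I_{2,0} (trapezoid, 4 panels, h=0.3750): 177.37766
I_{1,1} = 186.06288 + (186.06288 − 220.44780)/3 = 174.60124
I_{2,1} = 177.37766 + (177.37766 − 186.06288)/3 = 174.48259
I_{2,2} = 174.48259 + (174.48259 − 174.60124)/15 = 174.47468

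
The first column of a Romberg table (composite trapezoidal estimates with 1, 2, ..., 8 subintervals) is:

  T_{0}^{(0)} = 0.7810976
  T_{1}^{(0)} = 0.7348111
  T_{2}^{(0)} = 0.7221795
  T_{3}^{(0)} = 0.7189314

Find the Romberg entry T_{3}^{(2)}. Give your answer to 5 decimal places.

0.71784

Richardson extrapolation on the trapezoidal column (denominator 4−1=3):
T_{2}^{(1)} = (4·0.7221795 − 0.7348111) / 3 = 0.7179690
T_{3}^{(1)} = 0.7189314 + (0.7189314 − 0.7221795)/3 = 0.7178487
T_{3}^{(2)} = 0.7178487 + (0.7178487 − 0.7179690)/15 = 0.7178407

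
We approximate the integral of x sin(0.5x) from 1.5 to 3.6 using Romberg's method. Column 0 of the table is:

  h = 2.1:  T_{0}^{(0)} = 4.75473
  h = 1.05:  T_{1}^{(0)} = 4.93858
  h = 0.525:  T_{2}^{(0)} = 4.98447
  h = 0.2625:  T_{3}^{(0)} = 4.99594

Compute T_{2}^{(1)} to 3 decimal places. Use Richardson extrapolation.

5.000

Richardson extrapolation on the trapezoidal column (denominator 4−1=3):
T_{2}^{(1)} = 4.98447 + (4.98447 − 4.93858)/3 = 4.99977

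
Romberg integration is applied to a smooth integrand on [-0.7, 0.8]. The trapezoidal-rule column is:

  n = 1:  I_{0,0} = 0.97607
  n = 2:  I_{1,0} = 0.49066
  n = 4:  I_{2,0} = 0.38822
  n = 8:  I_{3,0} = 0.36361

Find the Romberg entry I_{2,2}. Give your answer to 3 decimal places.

I_{1,1} = (4·0.49066 − 0.97607) / 3 = 0.32886
I_{2,1} = 0.38822 + (0.38822 − 0.49066)/3 = 0.35407
I_{2,2} = (16·0.35407 − 0.32886) / 15 = 0.35575

0.356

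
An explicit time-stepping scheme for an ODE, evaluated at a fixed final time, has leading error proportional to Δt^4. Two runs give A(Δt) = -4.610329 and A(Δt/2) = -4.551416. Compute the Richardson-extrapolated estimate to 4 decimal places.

-4.5475

The leading error scales as Δt^4; refining by a factor of 2 reduces it by 2^4 = 16.
Extrapolated value = (16·A(Δt/2) − A(Δt)) / (16 − 1)
= (16·(-4.551416) − (-4.610329)) / 15
= -68.212327 / 15 = -4.547488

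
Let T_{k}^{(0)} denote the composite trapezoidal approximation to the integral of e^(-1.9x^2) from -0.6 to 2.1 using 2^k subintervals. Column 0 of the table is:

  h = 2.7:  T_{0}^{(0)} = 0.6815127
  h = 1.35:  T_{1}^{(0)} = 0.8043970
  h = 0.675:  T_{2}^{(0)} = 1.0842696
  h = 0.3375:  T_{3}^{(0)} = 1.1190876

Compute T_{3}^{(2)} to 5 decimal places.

Richardson extrapolation on the trapezoidal column (denominator 4−1=3):
T_{2}^{(1)} = (4·1.0842696 − 0.8043970) / 3 = 1.1775605
T_{3}^{(1)} = 1.1190876 + (1.1190876 − 1.0842696)/3 = 1.1306936
T_{3}^{(2)} = (16·1.1306936 − 1.1775605) / 15 = 1.1275691

1.12757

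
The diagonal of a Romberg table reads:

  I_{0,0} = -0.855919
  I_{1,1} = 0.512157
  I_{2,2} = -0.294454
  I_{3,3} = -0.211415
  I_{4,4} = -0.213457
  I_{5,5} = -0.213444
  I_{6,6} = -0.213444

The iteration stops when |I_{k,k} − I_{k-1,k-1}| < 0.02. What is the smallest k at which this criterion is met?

|I_{1,1} − I_{0,0}| = 1.368076 ≥ 0.02
|I_{2,2} − I_{1,1}| = 0.806611 ≥ 0.02
|I_{3,3} − I_{2,2}| = 0.083039 ≥ 0.02
|I_{4,4} − I_{3,3}| = 0.002042 < 0.02

k = 4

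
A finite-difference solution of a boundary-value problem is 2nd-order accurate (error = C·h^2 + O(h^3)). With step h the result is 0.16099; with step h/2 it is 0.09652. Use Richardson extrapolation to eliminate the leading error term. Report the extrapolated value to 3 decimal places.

The leading error scales as h^2; refining by a factor of 2 reduces it by 2^2 = 4.
Extrapolated value = (4·A(h/2) − A(h)) / (4 − 1)
= (4·0.09652 − 0.16099) / 3
= 0.22509 / 3 = 0.07503

0.075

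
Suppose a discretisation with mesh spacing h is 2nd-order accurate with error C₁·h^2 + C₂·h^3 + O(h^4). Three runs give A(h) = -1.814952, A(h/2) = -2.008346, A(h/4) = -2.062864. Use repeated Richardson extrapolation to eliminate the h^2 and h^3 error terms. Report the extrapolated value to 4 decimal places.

First eliminate the h^2 term (factor 2^2 = 4):
  B₁ = (4·(-2.008346) − (-1.814952))/3 = -2.072811
  B₂ = (4·(-2.062864) − (-2.008346))/3 = -2.081037
Then eliminate the h^3 term (factor 2^3 = 8):
  (8·(-2.081037) − (-2.072811))/7 = -2.082212

-2.0822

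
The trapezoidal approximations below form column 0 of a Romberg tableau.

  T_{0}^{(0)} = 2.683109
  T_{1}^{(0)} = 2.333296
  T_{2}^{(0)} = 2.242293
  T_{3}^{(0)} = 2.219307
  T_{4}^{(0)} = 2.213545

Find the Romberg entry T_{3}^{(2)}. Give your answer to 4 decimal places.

T_{2}^{(1)} = (4·2.242293 − 2.333296) / 3 = 2.211959
T_{3}^{(1)} = (4·2.219307 − 2.242293) / 3 = 2.211645
T_{3}^{(2)} = (16·2.211645 − 2.211959) / 15 = 2.211624

2.2116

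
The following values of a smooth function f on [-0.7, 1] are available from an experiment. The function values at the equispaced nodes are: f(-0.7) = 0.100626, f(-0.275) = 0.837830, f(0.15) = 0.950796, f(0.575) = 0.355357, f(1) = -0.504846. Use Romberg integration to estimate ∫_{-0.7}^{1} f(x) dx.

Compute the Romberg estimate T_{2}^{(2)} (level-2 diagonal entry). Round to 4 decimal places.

T_{0}^{(0)} (trapezoid, 1 panel, h=1.7000): -0.343587
T_{1}^{(0)} (trapezoid, 2 panels, h=0.8500): 0.636383
T_{2}^{(0)} (trapezoid, 4 panels, h=0.4250): 0.825296
T_{1}^{(1)} = 0.636383 + (0.636383 − (-0.343587))/3 = 0.963040
T_{2}^{(1)} = 0.825296 + (0.825296 − 0.636383)/3 = 0.888267
T_{2}^{(2)} = 0.888267 + (0.888267 − 0.963040)/15 = 0.883282

0.8833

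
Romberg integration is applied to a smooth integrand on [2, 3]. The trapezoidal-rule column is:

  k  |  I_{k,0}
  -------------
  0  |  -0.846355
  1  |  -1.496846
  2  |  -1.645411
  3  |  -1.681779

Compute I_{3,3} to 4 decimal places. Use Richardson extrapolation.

-1.6938

Richardson extrapolation on the trapezoidal column (denominator 4−1=3):
I_{1,1} = (4·(-1.496846) − (-0.846355)) / 3 = -1.713676
I_{2,1} = -1.645411 + (-1.645411 − (-1.496846))/3 = -1.694933
I_{3,1} = -1.681779 + (-1.681779 − (-1.645411))/3 = -1.693902
I_{2,2} = (16·(-1.694933) − (-1.713676)) / 15 = -1.693683
I_{3,2} = (16·(-1.693902) − (-1.694933)) / 15 = -1.693833
I_{3,3} = (64·(-1.693833) − (-1.693683)) / 63 = -1.693835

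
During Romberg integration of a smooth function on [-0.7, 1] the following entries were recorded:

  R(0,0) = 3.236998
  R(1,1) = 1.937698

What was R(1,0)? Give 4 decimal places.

2.2625

From R(1,1) = (4·R(1,0) − R(0,0))/3, solve for R(1,0):
4·R(1,0) = 3·1.937698 + 3.236998 = 9.050092
R(1,0) = 2.262523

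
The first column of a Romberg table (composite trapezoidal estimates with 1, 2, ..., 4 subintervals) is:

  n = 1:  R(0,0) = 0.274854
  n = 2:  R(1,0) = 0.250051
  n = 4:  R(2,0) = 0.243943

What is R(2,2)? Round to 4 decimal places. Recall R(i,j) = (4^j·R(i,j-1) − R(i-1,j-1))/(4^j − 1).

0.2419

R(1,1) = 0.250051 + (0.250051 − 0.274854)/3 = 0.241783
R(2,1) = 0.243943 + (0.243943 − 0.250051)/3 = 0.241907
R(2,2) = 0.241907 + (0.241907 − 0.241783)/15 = 0.241915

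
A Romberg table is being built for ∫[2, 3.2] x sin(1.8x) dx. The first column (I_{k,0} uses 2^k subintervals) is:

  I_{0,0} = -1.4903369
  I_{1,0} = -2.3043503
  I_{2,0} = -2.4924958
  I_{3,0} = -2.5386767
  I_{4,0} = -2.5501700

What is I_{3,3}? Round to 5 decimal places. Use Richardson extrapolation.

-2.55400

I_{1,1} = (4·(-2.3043503) − (-1.4903369)) / 3 = -2.5756881
I_{2,1} = (4·(-2.4924958) − (-2.3043503)) / 3 = -2.5552110
I_{3,1} = (4·(-2.5386767) − (-2.4924958)) / 3 = -2.5540703
I_{2,2} = -2.5552110 + (-2.5552110 − (-2.5756881))/15 = -2.5538459
I_{3,2} = (16·(-2.5540703) − (-2.5552110)) / 15 = -2.5539943
I_{3,3} = (64·(-2.5539943) − (-2.5538459)) / 63 = -2.5539967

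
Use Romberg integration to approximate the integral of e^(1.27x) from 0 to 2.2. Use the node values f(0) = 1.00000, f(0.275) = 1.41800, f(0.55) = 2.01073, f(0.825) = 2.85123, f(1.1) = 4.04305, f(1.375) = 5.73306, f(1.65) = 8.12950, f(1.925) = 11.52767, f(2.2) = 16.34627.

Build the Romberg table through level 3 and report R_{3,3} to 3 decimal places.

12.084

R_{0,0} (trapezoid, 1 panel, h=2.2000): 19.08090
R_{1,0} (trapezoid, 2 panels, h=1.1000): 13.98780
R_{2,0} (trapezoid, 4 panels, h=0.5500): 12.57103
R_{3,0} (trapezoid, 8 panels, h=0.2750): 12.20625
R_{1,1} = 13.98780 + (13.98780 − 19.08090)/3 = 12.29010
R_{2,1} = 12.57103 + (12.57103 − 13.98780)/3 = 12.09877
R_{3,1} = 12.20625 + (12.20625 − 12.57103)/3 = 12.08466
R_{2,2} = 12.09877 + (12.09877 − 12.29010)/15 = 12.08601
R_{3,2} = 12.08466 + (12.08466 − 12.09877)/15 = 12.08372
R_{3,3} = 12.08372 + (12.08372 − 12.08601)/63 = 12.08368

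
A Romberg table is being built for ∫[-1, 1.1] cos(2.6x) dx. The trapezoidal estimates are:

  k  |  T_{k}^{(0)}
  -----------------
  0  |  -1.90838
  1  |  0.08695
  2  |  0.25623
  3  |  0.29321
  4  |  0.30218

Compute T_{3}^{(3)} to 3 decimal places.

Richardson extrapolation on the trapezoidal column (denominator 4−1=3):
T_{1}^{(1)} = 0.08695 + (0.08695 − (-1.90838))/3 = 0.75206
T_{2}^{(1)} = (4·0.25623 − 0.08695) / 3 = 0.31266
T_{3}^{(1)} = 0.29321 + (0.29321 − 0.25623)/3 = 0.30554
T_{2}^{(2)} = 0.31266 + (0.31266 − 0.75206)/15 = 0.28337
T_{3}^{(2)} = (16·0.30554 − 0.31266) / 15 = 0.30507
T_{3}^{(3)} = (64·0.30507 − 0.28337) / 63 = 0.30541
(Column j=1 coincides with Simpson's rule on the same nodes.)

0.305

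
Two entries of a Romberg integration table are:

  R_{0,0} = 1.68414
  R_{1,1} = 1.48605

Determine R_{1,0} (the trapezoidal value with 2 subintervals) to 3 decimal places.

1.536

From R_{1,1} = (4·R_{1,0} − R_{0,0})/3, solve for R_{1,0}:
4·R_{1,0} = 3·1.48605 + 1.68414 = 6.14229
R_{1,0} = 1.53557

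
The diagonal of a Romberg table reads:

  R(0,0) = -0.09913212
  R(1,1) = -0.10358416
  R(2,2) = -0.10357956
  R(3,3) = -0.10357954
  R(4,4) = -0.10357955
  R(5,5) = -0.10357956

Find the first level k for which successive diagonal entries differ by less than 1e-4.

k = 2

|R(1,1) − R(0,0)| = 0.00445204 ≥ 1e-4
|R(2,2) − R(1,1)| = 0.00000460 < 1e-4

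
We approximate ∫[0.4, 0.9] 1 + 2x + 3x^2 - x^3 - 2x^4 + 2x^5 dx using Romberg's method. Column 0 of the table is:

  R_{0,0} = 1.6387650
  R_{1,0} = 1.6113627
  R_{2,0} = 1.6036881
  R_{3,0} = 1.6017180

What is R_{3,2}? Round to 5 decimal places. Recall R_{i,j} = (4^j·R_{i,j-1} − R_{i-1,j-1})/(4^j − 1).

Richardson extrapolation on the trapezoidal column (denominator 4−1=3):
R_{2,1} = (4·1.6036881 − 1.6113627) / 3 = 1.6011299
R_{3,1} = 1.6017180 + (1.6017180 − 1.6036881)/3 = 1.6010613
R_{3,2} = (16·1.6010613 − 1.6011299) / 15 = 1.6010567

1.60106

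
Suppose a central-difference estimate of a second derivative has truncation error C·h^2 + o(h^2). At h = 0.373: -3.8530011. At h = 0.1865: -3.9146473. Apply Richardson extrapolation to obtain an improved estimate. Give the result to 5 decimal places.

Extrapolated value = (4·A(h/2) − A(h)) / (4 − 1)
= (4·(-3.9146473) − (-3.8530011)) / 3
= -11.8055881 / 3 = -3.9351960

-3.93520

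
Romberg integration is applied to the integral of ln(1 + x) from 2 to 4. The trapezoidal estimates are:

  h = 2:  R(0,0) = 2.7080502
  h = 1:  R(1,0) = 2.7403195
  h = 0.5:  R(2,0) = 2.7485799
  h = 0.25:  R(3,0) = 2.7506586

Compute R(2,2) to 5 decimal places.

2.75135

R(1,1) = 2.7403195 + (2.7403195 − 2.7080502)/3 = 2.7510759
R(2,1) = (4·2.7485799 − 2.7403195) / 3 = 2.7513334
R(2,2) = 2.7513334 + (2.7513334 − 2.7510759)/15 = 2.7513506
(Column j=1 coincides with Simpson's rule on the same nodes.)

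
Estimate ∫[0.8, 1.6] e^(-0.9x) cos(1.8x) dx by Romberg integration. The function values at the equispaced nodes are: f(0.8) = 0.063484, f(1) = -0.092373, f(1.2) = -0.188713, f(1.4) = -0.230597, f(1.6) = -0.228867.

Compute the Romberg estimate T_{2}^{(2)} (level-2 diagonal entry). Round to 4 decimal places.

-0.1223

T_{0}^{(0)} (trapezoid, 1 panel, h=0.8000): -0.066153
T_{1}^{(0)} (trapezoid, 2 panels, h=0.4000): -0.108562
T_{2}^{(0)} (trapezoid, 4 panels, h=0.2000): -0.118875
T_{1}^{(1)} = -0.108562 + (-0.108562 − (-0.066153))/3 = -0.122698
T_{2}^{(1)} = -0.118875 + (-0.118875 − (-0.108562))/3 = -0.122313
T_{2}^{(2)} = -0.122313 + (-0.122313 − (-0.122698))/15 = -0.122287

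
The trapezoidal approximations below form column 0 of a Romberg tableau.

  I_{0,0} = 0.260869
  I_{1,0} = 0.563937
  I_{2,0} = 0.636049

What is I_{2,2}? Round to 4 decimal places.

0.6598

I_{1,1} = 0.563937 + (0.563937 − 0.260869)/3 = 0.664960
I_{2,1} = 0.636049 + (0.636049 − 0.563937)/3 = 0.660086
I_{2,2} = 0.660086 + (0.660086 − 0.664960)/15 = 0.659761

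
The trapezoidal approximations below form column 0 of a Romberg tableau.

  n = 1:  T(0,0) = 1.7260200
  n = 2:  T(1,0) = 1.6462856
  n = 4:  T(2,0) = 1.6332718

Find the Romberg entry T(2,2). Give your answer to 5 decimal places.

T(1,1) = (4·1.6462856 − 1.7260200) / 3 = 1.6197075
T(2,1) = 1.6332718 + (1.6332718 − 1.6462856)/3 = 1.6289339
T(2,2) = (16·1.6289339 − 1.6197075) / 15 = 1.6295490

1.62955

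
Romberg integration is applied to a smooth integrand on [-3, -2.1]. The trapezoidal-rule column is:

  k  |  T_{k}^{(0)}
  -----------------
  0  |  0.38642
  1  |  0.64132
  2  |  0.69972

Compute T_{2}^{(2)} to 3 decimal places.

0.719

Richardson extrapolation on the trapezoidal column (denominator 4−1=3):
T_{1}^{(1)} = 0.64132 + (0.64132 − 0.38642)/3 = 0.72629
T_{2}^{(1)} = (4·0.69972 − 0.64132) / 3 = 0.71919
T_{2}^{(2)} = 0.71919 + (0.71919 − 0.72629)/15 = 0.71872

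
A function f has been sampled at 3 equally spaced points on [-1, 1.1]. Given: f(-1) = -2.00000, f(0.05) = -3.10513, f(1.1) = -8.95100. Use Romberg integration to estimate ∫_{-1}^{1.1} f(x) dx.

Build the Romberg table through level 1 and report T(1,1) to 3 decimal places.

-8.180

T(0,0) (trapezoid, 1 panel, h=2.1000): -11.49855
T(1,0) (trapezoid, 2 panels, h=1.0500): -9.00966
T(1,1) = -9.00966 + (-9.00966 − (-11.49855))/3 = -8.18003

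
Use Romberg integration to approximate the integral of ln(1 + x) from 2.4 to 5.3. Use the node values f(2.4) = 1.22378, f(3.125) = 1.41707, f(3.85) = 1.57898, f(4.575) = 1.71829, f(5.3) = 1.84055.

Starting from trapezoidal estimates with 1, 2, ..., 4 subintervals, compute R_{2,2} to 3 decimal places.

4.535

R_{0,0} (trapezoid, 1 panel, h=2.9000): 4.44328
R_{1,0} (trapezoid, 2 panels, h=1.4500): 4.51116
R_{2,0} (trapezoid, 4 panels, h=0.7250): 4.52872
R_{1,1} = 4.51116 + (4.51116 − 4.44328)/3 = 4.53379
R_{2,1} = 4.52872 + (4.52872 − 4.51116)/3 = 4.53457
R_{2,2} = 4.53457 + (4.53457 − 4.53379)/15 = 4.53462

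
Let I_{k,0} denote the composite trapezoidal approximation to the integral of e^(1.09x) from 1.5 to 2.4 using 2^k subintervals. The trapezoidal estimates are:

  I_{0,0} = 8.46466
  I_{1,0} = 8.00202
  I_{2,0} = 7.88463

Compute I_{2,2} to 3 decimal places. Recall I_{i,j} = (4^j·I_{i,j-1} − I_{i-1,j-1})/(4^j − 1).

7.845

I_{1,1} = (4·8.00202 − 8.46466) / 3 = 7.84781
I_{2,1} = (4·7.88463 − 8.00202) / 3 = 7.84550
I_{2,2} = (16·7.84550 − 7.84781) / 15 = 7.84535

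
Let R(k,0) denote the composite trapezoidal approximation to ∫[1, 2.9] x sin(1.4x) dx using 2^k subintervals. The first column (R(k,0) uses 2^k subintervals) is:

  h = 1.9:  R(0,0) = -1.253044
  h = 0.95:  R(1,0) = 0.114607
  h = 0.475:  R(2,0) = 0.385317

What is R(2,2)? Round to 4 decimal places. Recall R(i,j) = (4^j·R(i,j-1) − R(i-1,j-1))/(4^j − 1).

0.4692

R(1,1) = 0.114607 + (0.114607 − (-1.253044))/3 = 0.570491
R(2,1) = (4·0.385317 − 0.114607) / 3 = 0.475554
R(2,2) = 0.475554 + (0.475554 − 0.570491)/15 = 0.469225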